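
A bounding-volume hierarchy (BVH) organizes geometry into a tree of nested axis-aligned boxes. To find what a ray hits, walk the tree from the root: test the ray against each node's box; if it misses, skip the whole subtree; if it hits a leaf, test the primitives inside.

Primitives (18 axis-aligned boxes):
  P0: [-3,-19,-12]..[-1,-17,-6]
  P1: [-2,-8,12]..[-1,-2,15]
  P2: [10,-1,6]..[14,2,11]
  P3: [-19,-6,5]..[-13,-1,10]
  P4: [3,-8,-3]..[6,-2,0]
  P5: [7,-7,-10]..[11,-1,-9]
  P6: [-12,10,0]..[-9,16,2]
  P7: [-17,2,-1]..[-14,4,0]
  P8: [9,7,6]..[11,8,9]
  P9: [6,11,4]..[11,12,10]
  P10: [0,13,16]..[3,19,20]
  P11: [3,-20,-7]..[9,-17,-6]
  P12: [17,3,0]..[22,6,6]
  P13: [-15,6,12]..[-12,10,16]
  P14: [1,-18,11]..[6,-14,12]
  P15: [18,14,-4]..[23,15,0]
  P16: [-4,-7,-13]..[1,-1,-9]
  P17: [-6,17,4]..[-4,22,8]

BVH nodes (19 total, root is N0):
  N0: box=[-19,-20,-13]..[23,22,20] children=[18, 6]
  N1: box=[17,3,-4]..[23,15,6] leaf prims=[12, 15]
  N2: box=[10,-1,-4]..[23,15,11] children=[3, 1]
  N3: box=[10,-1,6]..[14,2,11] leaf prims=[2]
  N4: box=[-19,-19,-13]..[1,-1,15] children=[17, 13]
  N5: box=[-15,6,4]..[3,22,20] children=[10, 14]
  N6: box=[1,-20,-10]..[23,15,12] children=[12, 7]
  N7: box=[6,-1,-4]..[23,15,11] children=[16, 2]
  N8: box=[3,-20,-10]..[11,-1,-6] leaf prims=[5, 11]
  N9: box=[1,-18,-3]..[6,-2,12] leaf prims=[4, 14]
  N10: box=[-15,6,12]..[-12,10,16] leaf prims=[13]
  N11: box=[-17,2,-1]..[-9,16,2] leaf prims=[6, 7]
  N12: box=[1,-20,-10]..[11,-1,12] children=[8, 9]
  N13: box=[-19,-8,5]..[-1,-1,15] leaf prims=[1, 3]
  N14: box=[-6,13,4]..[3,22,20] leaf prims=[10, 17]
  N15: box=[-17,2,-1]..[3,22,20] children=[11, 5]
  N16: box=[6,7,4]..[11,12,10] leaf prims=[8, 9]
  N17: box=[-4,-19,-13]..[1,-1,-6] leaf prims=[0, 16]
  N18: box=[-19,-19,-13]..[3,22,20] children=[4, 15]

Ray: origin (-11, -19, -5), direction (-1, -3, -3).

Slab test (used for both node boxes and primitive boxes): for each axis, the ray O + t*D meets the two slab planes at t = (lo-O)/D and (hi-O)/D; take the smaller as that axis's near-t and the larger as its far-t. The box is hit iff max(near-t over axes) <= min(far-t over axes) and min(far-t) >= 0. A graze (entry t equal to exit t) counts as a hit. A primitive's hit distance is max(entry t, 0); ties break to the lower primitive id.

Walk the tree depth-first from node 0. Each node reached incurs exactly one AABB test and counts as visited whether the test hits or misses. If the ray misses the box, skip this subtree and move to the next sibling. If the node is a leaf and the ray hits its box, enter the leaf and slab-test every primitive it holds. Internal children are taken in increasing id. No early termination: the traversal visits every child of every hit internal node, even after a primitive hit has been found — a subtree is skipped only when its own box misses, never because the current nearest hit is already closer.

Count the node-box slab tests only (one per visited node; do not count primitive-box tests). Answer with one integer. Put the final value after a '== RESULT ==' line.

Traverse from the root:
N0 x:[-34,8] y:[-41/3,1/3] z:[-25/3,8/3] -> hit [-25/3,1/3], descend [6, 18]
  N6 x:[-34,-12] y:[-34/3,1/3] z:[-17/3,5/3] -> miss, prune
  N18 x:[-14,8] y:[-41/3,0] z:[-25/3,8/3] -> hit [-25/3,0], descend [4, 15]
    N4 x:[-12,8] y:[-6,0] z:[-20/3,8/3] -> hit [-6,0], descend [13, 17]
      N13 x:[-10,8] y:[-6,-11/3] z:[-20/3,-10/3] -> miss, prune
      N17 x:[-12,-7] y:[-6,0] z:[1/3,8/3] -> miss, prune
    N15 x:[-14,6] y:[-41/3,-7] z:[-25/3,-4/3] -> miss, prune

Summary -> nodes [0, 6, 18, 4, 13, 17, 15]; box-tests=7; leaf-entries=0; first=miss

== RESULT ==
7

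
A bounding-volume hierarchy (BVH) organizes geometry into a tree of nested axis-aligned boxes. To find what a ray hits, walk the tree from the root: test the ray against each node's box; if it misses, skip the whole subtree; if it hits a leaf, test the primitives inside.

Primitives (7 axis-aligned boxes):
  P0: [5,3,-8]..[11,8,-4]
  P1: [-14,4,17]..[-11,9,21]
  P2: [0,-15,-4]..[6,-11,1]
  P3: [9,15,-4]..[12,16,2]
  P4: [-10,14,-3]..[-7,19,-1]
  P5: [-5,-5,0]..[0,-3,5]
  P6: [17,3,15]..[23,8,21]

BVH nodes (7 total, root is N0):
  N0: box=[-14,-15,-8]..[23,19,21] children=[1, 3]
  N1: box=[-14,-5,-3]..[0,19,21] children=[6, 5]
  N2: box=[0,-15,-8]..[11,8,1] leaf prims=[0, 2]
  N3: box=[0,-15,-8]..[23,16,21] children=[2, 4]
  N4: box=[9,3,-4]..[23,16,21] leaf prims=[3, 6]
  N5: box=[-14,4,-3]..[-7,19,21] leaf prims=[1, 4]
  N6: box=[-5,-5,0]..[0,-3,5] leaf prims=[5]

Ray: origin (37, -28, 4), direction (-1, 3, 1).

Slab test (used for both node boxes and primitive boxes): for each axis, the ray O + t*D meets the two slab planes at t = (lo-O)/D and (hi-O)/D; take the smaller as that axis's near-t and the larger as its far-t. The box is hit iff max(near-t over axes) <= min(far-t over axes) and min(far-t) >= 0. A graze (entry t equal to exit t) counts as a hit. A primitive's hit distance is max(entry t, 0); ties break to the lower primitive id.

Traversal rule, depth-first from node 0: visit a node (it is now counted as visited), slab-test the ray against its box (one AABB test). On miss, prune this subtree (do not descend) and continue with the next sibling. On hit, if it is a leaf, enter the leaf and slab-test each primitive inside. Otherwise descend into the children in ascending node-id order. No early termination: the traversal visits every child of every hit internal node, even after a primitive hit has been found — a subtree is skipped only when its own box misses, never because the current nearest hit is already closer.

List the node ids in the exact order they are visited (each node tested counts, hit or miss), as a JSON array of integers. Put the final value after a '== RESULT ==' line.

Trace the traversal:
N0 x:[14,51] y:[13/3,47/3] z:[-12,17] -> hit [14,47/3], descend [1, 3]
  N1 x:[37,51] y:[23/3,47/3] z:[-7,17] -> miss, prune
  N3 x:[14,37] y:[13/3,44/3] z:[-12,17] -> hit [14,44/3], descend [2, 4]
    N2 x:[26,37] y:[13/3,12] z:[-12,-3] -> miss, prune
    N4 x:[14,28] y:[31/3,44/3] z:[-8,17] -> hit [14,44/3] leaf, test {P3(miss), P6(miss)}

Visited [0, 1, 3, 2, 4]. Tests: 5 box, 1 leaf. Nearest: miss.

== RESULT ==
[0, 1, 3, 2, 4]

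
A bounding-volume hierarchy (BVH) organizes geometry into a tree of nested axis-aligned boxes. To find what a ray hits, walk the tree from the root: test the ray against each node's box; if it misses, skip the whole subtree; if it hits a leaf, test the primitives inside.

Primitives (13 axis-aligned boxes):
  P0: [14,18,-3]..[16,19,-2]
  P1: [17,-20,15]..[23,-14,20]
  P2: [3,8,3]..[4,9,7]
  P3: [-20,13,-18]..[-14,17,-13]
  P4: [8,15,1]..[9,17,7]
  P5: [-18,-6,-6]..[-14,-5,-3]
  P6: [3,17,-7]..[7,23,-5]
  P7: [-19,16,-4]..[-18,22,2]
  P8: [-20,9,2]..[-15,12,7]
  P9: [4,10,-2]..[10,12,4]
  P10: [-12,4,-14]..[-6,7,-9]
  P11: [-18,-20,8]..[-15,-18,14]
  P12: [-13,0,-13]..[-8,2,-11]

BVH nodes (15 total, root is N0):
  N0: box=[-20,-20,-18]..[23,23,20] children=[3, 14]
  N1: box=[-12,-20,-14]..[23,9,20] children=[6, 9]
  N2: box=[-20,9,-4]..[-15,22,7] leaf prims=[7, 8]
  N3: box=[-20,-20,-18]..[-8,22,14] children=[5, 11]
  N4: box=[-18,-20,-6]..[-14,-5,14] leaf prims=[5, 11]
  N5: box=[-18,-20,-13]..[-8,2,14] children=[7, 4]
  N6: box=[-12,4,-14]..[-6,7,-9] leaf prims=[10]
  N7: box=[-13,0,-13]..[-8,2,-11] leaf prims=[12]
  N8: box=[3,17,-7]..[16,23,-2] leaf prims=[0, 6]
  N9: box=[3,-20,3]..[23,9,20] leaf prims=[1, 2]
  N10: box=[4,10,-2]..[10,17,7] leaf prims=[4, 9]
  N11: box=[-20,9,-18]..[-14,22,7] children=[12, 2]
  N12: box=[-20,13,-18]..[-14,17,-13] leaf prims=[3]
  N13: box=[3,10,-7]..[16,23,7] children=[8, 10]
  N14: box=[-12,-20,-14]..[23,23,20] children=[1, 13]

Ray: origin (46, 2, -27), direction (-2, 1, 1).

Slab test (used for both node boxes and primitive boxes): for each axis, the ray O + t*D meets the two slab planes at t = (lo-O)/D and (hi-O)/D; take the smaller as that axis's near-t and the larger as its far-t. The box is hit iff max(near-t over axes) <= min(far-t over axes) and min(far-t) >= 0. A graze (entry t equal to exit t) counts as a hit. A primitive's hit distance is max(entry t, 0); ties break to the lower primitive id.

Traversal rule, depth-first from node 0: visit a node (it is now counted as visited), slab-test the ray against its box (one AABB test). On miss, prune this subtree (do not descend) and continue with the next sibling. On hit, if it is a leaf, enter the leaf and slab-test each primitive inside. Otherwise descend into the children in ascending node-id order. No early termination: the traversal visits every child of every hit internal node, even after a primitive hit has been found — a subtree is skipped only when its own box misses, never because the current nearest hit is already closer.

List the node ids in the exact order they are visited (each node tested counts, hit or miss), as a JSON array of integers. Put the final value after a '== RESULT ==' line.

Trace the traversal:
N0 x:[23/2,33] y:[-22,21] z:[9,47] -> hit [23/2,21], descend [3, 14]
  N3 x:[27,33] y:[-22,20] z:[9,41] -> miss, prune
  N14 x:[23/2,29] y:[-22,21] z:[13,47] -> hit [13,21], descend [1, 13]
    N1 x:[23/2,29] y:[-22,7] z:[13,47] -> miss, prune
    N13 x:[15,43/2] y:[8,21] z:[20,34] -> hit [20,21], descend [8, 10]
      N8 x:[15,43/2] y:[15,21] z:[20,25] -> hit [20,21] leaf, test {P0(miss), P6@t=20}
      N10 x:[18,21] y:[8,15] z:[25,34] -> miss, prune

Visited [0, 3, 14, 1, 13, 8, 10]. Tests: 7 box, 1 leaf. Nearest: P6.

== RESULT ==
[0, 3, 14, 1, 13, 8, 10]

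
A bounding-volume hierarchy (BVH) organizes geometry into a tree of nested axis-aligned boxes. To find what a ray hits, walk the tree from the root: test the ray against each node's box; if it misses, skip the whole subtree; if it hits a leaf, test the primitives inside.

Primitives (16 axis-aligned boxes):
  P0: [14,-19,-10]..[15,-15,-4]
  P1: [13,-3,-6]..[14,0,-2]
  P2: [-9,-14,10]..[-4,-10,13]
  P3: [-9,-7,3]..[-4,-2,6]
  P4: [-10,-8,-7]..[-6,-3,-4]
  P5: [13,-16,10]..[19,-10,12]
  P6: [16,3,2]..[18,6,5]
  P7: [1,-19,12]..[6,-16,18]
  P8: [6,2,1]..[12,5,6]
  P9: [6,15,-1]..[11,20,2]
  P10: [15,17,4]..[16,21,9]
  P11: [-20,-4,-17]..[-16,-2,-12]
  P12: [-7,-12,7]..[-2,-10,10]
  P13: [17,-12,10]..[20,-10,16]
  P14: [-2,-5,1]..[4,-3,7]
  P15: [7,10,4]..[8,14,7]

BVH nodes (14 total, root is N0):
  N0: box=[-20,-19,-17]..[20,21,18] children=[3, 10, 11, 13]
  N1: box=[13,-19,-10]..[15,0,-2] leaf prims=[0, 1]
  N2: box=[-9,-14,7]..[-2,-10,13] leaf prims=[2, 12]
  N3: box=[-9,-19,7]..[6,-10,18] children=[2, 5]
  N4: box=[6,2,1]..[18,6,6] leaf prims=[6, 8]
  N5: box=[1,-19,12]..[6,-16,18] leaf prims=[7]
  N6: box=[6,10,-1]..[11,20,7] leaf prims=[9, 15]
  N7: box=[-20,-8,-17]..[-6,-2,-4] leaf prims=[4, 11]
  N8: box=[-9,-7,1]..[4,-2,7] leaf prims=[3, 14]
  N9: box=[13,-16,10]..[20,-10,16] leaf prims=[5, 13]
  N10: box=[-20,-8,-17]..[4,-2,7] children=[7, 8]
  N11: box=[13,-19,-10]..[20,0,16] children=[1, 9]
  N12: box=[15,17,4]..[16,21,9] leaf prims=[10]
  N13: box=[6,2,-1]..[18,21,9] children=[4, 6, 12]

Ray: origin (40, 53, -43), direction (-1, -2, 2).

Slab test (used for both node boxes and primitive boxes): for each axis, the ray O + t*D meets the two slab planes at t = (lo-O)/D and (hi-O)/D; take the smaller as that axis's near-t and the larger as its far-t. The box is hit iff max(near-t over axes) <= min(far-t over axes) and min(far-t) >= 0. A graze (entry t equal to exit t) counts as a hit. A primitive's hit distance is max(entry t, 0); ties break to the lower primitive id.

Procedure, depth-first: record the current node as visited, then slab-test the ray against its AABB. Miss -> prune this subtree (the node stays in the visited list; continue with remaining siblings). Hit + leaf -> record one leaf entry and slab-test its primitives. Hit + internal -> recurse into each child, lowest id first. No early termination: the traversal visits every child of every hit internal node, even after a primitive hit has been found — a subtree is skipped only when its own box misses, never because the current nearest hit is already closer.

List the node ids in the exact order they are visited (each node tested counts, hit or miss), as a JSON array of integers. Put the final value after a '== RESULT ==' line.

Trace the traversal:
N0 x:[20,60] y:[16,36] z:[13,61/2] -> hit [20,61/2], descend [3, 10, 11, 13]
  N3 x:[34,49] y:[63/2,36] z:[25,61/2] -> miss, prune
  N10 x:[36,60] y:[55/2,61/2] z:[13,25] -> miss, prune
  N11 x:[20,27] y:[53/2,36] z:[33/2,59/2] -> hit [53/2,27], descend [1, 9]
    N1 x:[25,27] y:[53/2,36] z:[33/2,41/2] -> miss, prune
    N9 x:[20,27] y:[63/2,69/2] z:[53/2,59/2] -> miss, prune
  N13 x:[22,34] y:[16,51/2] z:[21,26] -> hit [22,51/2], descend [4, 6, 12]
    N4 x:[22,34] y:[47/2,51/2] z:[22,49/2] -> hit [47/2,49/2] leaf, test {P6@t=47/2, P8(miss)}
    N6 x:[29,34] y:[33/2,43/2] z:[21,25] -> miss, prune
    N12 x:[24,25] y:[16,18] z:[47/2,26] -> miss, prune

Visited [0, 3, 10, 11, 1, 9, 13, 4, 6, 12]. Tests: 10 box, 1 leaf. Nearest: P6.

== RESULT ==
[0, 3, 10, 11, 1, 9, 13, 4, 6, 12]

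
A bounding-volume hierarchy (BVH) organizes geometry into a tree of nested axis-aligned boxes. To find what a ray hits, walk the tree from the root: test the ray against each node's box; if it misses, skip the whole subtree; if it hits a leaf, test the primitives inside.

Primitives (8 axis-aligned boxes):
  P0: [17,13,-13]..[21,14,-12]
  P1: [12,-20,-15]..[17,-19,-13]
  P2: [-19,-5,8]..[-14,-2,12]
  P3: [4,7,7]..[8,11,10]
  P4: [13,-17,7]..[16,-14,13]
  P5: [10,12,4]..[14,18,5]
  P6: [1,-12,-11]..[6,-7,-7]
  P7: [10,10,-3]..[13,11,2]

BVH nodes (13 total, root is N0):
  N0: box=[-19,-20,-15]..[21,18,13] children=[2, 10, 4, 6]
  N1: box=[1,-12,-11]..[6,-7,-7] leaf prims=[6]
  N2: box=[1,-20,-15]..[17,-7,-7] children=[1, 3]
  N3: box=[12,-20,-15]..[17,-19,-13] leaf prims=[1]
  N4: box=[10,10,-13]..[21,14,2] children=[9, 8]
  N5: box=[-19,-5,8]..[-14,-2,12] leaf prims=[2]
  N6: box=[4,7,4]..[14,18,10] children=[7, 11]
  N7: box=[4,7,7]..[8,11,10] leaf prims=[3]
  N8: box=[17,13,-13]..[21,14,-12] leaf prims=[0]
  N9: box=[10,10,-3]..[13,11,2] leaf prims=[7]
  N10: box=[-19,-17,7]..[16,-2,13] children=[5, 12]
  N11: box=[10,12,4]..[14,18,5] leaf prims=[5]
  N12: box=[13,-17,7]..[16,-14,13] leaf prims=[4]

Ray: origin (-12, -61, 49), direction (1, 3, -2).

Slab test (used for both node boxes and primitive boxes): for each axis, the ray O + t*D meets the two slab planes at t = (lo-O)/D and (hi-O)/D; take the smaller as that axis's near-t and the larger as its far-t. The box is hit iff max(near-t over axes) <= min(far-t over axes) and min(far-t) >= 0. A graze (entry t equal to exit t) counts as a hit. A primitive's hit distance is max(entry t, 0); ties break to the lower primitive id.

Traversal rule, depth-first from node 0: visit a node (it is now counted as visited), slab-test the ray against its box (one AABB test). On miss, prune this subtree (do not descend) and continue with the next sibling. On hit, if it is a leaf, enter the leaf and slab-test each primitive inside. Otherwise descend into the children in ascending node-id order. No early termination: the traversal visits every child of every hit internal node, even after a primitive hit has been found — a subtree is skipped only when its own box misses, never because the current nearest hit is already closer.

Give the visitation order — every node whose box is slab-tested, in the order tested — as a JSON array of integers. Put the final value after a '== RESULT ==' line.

Traverse from the root:
N0 x:[-7,33] y:[41/3,79/3] z:[18,32] -> hit [18,79/3], descend [2, 4, 6, 10]
  N2 x:[13,29] y:[41/3,18] z:[28,32] -> miss, prune
  N4 x:[22,33] y:[71/3,25] z:[47/2,31] -> hit [71/3,25], descend [8, 9]
    N8 x:[29,33] y:[74/3,25] z:[61/2,31] -> miss, prune
    N9 x:[22,25] y:[71/3,24] z:[47/2,26] -> hit [71/3,24] leaf, test {P7@t=71/3}
  N6 x:[16,26] y:[68/3,79/3] z:[39/2,45/2] -> miss, prune
  N10 x:[-7,28] y:[44/3,59/3] z:[18,21] -> hit [18,59/3], descend [5, 12]
    N5 x:[-7,-2] y:[56/3,59/3] z:[37/2,41/2] -> miss, prune
    N12 x:[25,28] y:[44/3,47/3] z:[18,21] -> miss, prune

order=[0, 2, 4, 8, 9, 6, 10, 5, 12]  |boxes|=9  |leaves|=1  hit=P7

== RESULT ==
[0, 2, 4, 8, 9, 6, 10, 5, 12]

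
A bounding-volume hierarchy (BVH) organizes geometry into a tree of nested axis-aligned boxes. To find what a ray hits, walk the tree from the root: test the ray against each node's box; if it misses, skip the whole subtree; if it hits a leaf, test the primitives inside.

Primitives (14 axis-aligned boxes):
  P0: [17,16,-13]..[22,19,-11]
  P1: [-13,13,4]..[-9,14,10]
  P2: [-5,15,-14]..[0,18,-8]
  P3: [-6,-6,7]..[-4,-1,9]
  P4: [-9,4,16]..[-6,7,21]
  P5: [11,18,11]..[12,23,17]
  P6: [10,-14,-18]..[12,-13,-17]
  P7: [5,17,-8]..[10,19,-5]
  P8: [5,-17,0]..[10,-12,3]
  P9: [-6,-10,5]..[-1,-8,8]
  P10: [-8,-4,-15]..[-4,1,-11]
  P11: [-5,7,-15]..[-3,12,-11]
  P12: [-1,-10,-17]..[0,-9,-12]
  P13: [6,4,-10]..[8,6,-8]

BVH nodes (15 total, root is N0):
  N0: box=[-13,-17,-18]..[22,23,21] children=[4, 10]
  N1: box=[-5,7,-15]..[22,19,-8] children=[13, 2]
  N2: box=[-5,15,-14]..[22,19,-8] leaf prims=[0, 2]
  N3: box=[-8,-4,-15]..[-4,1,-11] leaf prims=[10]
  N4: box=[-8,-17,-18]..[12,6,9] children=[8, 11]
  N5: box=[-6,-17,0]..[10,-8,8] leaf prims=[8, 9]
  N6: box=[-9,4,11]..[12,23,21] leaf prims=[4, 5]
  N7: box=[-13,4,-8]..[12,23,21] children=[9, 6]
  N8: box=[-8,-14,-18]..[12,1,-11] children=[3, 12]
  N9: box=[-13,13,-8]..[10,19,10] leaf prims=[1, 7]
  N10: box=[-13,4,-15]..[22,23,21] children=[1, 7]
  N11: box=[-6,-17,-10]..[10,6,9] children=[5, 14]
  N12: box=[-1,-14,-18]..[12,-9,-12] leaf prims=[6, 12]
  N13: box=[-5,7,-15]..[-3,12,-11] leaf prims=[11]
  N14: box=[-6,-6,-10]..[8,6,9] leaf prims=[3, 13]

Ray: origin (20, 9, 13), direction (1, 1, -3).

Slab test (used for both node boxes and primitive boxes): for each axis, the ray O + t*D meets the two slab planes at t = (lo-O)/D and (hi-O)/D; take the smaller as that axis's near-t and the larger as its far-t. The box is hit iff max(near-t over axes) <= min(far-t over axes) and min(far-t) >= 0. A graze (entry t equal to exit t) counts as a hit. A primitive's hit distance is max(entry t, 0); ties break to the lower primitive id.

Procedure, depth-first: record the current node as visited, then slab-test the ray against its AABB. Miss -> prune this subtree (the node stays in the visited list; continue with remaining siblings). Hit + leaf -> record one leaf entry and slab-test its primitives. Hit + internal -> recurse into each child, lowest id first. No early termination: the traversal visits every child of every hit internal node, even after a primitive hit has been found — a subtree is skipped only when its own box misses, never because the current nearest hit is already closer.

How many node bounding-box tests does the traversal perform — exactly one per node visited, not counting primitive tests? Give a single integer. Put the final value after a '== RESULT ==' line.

Walk:
N0 x:[-33,2] y:[-26,14] z:[-8/3,31/3] -> hit [-8/3,2], descend [4, 10]
  N4 x:[-28,-8] y:[-26,-3] z:[4/3,31/3] -> miss, prune
  N10 x:[-33,2] y:[-5,14] z:[-8/3,28/3] -> hit [-8/3,2], descend [1, 7]
    N1 x:[-25,2] y:[-2,10] z:[7,28/3] -> miss, prune
    N7 x:[-33,-8] y:[-5,14] z:[-8/3,7] -> miss, prune

5 AABB tests over nodes [0, 4, 10, 1, 7]; 0 leaves entered; closest miss.

== RESULT ==
5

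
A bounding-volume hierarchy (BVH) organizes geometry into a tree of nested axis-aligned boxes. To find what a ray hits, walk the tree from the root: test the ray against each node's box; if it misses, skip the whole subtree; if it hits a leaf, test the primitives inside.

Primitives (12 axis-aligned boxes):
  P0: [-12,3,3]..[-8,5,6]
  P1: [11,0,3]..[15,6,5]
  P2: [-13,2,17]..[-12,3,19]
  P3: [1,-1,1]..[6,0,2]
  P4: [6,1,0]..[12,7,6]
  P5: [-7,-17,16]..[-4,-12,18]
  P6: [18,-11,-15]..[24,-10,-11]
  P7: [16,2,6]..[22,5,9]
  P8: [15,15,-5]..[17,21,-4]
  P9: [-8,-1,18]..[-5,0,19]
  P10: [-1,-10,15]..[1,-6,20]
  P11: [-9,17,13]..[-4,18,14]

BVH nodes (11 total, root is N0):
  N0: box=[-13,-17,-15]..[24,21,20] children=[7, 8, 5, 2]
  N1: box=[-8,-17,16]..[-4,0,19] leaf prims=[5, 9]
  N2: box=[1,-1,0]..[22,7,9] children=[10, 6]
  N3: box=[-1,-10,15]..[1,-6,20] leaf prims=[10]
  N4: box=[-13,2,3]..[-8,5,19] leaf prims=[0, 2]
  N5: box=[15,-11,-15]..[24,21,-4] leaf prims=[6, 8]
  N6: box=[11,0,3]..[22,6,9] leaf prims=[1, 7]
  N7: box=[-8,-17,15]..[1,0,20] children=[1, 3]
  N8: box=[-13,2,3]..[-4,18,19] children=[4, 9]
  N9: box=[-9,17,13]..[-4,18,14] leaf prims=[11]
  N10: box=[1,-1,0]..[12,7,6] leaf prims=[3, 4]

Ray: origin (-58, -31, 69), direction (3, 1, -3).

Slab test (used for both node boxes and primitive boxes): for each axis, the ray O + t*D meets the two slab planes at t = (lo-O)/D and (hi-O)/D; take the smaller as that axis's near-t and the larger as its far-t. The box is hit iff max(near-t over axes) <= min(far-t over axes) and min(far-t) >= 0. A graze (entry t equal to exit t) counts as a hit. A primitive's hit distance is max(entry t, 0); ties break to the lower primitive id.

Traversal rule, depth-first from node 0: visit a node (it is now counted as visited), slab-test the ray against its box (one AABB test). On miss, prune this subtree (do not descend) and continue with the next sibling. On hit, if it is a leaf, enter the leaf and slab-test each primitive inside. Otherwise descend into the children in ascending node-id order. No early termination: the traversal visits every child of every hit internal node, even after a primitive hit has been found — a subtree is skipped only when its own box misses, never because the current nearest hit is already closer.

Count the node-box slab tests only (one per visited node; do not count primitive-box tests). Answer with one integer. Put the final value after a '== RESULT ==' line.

Trace the traversal:
N0 x:[15,82/3] y:[14,52] z:[49/3,28] -> hit [49/3,82/3], descend [2, 5, 7, 8]
  N2 x:[59/3,80/3] y:[30,38] z:[20,23] -> miss, prune
  N5 x:[73/3,82/3] y:[20,52] z:[73/3,28] -> hit [73/3,82/3] leaf, test {P6(miss), P8(miss)}
  N7 x:[50/3,59/3] y:[14,31] z:[49/3,18] -> hit [50/3,18], descend [1, 3]
    N1 x:[50/3,18] y:[14,31] z:[50/3,53/3] -> hit [50/3,53/3] leaf, test {P5@t=17, P9(miss)}
    N3 x:[19,59/3] y:[21,25] z:[49/3,18] -> miss, prune
  N8 x:[15,18] y:[33,49] z:[50/3,22] -> miss, prune

order=[0, 2, 5, 7, 1, 3, 8]  |boxes|=7  |leaves|=2  hit=P5

== RESULT ==
7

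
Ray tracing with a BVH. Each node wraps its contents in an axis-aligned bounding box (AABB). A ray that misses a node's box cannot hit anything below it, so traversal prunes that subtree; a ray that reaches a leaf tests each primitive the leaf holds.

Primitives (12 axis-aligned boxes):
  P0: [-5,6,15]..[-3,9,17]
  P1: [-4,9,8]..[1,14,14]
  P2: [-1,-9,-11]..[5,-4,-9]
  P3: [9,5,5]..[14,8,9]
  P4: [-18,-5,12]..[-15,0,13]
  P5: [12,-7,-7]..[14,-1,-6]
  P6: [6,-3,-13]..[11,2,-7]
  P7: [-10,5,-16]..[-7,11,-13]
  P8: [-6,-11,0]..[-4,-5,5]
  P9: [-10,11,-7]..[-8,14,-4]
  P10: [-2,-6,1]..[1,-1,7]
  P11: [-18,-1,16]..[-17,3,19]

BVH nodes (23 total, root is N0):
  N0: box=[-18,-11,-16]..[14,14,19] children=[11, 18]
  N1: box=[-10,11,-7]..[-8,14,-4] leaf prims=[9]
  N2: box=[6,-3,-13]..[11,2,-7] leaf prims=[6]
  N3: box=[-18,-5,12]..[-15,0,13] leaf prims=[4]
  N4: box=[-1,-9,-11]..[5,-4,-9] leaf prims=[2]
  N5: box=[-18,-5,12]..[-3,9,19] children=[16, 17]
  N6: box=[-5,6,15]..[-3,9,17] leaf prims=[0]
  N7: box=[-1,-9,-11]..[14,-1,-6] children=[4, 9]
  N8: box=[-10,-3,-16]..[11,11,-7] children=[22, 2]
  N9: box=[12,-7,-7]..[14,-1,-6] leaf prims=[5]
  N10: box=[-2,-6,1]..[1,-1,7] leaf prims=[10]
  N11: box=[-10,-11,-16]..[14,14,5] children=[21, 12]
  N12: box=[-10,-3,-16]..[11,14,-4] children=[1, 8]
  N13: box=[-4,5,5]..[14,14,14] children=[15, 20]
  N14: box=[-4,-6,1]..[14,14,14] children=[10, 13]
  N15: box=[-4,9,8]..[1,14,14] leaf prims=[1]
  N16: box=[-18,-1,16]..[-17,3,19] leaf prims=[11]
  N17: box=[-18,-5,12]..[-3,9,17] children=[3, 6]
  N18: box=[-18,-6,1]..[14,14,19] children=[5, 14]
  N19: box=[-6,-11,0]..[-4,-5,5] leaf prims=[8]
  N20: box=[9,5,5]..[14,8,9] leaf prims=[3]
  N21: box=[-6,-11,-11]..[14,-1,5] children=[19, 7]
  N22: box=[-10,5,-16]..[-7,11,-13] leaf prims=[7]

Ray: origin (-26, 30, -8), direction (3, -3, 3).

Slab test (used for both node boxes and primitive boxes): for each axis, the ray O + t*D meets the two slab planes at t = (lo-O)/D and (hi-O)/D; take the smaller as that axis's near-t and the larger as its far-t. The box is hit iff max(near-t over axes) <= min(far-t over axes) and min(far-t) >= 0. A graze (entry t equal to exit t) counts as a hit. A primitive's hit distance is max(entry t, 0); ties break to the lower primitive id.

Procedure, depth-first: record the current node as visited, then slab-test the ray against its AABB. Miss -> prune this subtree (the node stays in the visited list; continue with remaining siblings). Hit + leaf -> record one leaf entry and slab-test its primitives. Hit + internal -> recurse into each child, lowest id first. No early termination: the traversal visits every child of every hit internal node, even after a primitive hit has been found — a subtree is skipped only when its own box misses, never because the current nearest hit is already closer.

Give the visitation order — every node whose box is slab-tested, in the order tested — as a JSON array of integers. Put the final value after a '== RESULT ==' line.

Traverse from the root:
N0 x:[8/3,40/3] y:[16/3,41/3] z:[-8/3,9] -> hit [16/3,9], descend [11, 18]
  N11 x:[16/3,40/3] y:[16/3,41/3] z:[-8/3,13/3] -> miss, prune
  N18 x:[8/3,40/3] y:[16/3,12] z:[3,9] -> hit [16/3,9], descend [5, 14]
    N5 x:[8/3,23/3] y:[7,35/3] z:[20/3,9] -> hit [7,23/3], descend [16, 17]
      N16 x:[8/3,3] y:[9,31/3] z:[8,9] -> miss, prune
      N17 x:[8/3,23/3] y:[7,35/3] z:[20/3,25/3] -> hit [7,23/3], descend [3, 6]
        N3 x:[8/3,11/3] y:[10,35/3] z:[20/3,7] -> miss, prune
        N6 x:[7,23/3] y:[7,8] z:[23/3,25/3] -> hit [23/3,23/3] leaf, test {P0@t=23/3}
    N14 x:[22/3,40/3] y:[16/3,12] z:[3,22/3] -> hit [22/3,22/3], descend [10, 13]
      N10 x:[8,9] y:[31/3,12] z:[3,5] -> miss, prune
      N13 x:[22/3,40/3] y:[16/3,25/3] z:[13/3,22/3] -> hit [22/3,22/3], descend [15, 20]
        N15 x:[22/3,9] y:[16/3,7] z:[16/3,22/3] -> miss, prune
        N20 x:[35/3,40/3] y:[22/3,25/3] z:[13/3,17/3] -> miss, prune

13 AABB tests over nodes [0, 11, 18, 5, 16, 17, 3, 6, 14, 10, 13, 15, 20]; 1 leaf entered; closest P0.

== RESULT ==
[0, 11, 18, 5, 16, 17, 3, 6, 14, 10, 13, 15, 20]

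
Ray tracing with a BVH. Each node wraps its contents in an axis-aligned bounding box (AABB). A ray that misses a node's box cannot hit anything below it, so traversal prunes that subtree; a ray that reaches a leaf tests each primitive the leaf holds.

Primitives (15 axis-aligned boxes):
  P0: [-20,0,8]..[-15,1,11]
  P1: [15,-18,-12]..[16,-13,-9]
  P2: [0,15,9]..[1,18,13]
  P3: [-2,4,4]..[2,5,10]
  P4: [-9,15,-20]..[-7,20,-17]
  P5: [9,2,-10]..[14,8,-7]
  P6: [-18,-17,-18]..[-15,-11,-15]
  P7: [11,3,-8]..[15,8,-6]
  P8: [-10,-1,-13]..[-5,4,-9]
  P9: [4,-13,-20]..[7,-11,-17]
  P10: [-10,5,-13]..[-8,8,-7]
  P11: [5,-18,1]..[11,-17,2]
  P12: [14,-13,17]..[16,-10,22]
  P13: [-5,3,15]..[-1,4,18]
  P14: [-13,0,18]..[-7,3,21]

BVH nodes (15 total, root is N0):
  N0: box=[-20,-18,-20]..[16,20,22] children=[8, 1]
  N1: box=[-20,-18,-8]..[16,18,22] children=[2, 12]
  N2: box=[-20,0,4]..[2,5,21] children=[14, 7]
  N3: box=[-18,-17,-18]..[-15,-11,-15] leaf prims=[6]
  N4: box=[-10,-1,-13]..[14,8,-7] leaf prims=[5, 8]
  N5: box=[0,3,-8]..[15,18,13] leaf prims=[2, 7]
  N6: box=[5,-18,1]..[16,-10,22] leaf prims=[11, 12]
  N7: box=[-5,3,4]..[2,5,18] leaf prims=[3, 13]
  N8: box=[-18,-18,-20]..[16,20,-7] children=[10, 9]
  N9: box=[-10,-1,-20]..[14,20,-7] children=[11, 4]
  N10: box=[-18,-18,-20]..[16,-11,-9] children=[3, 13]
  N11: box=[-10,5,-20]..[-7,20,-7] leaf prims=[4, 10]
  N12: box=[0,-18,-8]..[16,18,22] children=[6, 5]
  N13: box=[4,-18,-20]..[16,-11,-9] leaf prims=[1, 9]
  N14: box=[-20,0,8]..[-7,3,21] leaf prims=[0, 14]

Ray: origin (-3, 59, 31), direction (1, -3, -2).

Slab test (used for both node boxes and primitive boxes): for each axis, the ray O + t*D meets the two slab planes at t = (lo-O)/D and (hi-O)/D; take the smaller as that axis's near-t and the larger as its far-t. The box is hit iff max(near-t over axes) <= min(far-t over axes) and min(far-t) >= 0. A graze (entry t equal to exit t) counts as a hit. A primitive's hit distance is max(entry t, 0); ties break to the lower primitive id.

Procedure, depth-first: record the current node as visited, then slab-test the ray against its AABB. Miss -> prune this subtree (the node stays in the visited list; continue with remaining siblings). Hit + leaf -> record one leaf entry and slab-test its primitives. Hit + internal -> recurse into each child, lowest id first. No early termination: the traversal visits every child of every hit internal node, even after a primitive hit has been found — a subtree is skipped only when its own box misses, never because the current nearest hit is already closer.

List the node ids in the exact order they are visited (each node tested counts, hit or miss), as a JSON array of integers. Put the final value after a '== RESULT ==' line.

Walk:
N0 x:[-17,19] y:[13,77/3] z:[9/2,51/2] -> hit [13,19], descend [1, 8]
  N1 x:[-17,19] y:[41/3,77/3] z:[9/2,39/2] -> hit [41/3,19], descend [2, 12]
    N2 x:[-17,5] y:[18,59/3] z:[5,27/2] -> miss, prune
    N12 x:[3,19] y:[41/3,77/3] z:[9/2,39/2] -> hit [41/3,19], descend [5, 6]
      N5 x:[3,18] y:[41/3,56/3] z:[9,39/2] -> hit [41/3,18] leaf, test {P2(miss), P7(miss)}
      N6 x:[8,19] y:[23,77/3] z:[9/2,15] -> miss, prune
  N8 x:[-15,19] y:[13,77/3] z:[19,51/2] -> hit [19,19], descend [9, 10]
    N9 x:[-7,17] y:[13,20] z:[19,51/2] -> miss, prune
    N10 x:[-15,19] y:[70/3,77/3] z:[20,51/2] -> miss, prune

Summary -> nodes [0, 1, 2, 12, 5, 6, 8, 9, 10]; box-tests=9; leaf-entries=1; first=miss

== RESULT ==
[0, 1, 2, 12, 5, 6, 8, 9, 10]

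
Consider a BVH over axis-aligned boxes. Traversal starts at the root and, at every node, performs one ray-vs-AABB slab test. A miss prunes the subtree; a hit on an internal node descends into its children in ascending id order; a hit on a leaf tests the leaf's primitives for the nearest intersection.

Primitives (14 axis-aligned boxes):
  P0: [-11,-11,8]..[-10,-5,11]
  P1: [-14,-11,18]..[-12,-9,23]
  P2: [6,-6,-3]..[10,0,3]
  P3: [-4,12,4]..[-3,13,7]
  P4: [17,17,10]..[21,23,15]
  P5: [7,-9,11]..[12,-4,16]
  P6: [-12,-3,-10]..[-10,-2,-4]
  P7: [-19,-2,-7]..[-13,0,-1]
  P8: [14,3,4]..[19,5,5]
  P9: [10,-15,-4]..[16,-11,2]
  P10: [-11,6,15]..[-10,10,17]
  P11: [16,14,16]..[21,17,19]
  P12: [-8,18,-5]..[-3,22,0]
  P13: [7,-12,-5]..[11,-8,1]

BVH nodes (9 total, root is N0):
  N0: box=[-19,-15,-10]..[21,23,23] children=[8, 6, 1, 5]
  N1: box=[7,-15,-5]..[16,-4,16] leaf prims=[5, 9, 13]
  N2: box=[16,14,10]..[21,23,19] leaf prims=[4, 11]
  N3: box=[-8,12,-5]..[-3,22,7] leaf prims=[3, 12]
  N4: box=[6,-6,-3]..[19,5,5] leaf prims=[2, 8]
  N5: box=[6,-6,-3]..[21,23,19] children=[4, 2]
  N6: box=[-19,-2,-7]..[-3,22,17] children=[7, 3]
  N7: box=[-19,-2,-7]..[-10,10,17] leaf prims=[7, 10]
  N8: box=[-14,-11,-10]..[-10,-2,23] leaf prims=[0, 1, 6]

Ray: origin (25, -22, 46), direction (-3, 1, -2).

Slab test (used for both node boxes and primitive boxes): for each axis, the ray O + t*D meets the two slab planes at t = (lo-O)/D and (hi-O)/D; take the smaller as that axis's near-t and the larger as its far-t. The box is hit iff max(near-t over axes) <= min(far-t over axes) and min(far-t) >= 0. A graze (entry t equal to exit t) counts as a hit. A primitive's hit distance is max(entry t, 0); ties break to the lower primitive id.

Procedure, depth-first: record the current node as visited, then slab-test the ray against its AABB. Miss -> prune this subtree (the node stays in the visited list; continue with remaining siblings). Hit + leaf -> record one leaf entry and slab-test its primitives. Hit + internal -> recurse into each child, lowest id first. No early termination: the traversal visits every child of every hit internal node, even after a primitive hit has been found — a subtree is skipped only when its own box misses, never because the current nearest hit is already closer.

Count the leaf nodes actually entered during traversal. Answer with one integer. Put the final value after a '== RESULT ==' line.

Walk:
N0 x:[4/3,44/3] y:[7,45] z:[23/2,28] -> hit [23/2,44/3], descend [1, 5, 6, 8]
  N1 x:[3,6] y:[7,18] z:[15,51/2] -> miss, prune
  N5 x:[4/3,19/3] y:[16,45] z:[27/2,49/2] -> miss, prune
  N6 x:[28/3,44/3] y:[20,44] z:[29/2,53/2] -> miss, prune
  N8 x:[35/3,13] y:[11,20] z:[23/2,28] -> hit [35/3,13] leaf, test {P0(miss), P1@t=37/3, P6(miss)}

5 AABB tests over nodes [0, 1, 5, 6, 8]; 1 leaf entered; closest P1.

== RESULT ==
1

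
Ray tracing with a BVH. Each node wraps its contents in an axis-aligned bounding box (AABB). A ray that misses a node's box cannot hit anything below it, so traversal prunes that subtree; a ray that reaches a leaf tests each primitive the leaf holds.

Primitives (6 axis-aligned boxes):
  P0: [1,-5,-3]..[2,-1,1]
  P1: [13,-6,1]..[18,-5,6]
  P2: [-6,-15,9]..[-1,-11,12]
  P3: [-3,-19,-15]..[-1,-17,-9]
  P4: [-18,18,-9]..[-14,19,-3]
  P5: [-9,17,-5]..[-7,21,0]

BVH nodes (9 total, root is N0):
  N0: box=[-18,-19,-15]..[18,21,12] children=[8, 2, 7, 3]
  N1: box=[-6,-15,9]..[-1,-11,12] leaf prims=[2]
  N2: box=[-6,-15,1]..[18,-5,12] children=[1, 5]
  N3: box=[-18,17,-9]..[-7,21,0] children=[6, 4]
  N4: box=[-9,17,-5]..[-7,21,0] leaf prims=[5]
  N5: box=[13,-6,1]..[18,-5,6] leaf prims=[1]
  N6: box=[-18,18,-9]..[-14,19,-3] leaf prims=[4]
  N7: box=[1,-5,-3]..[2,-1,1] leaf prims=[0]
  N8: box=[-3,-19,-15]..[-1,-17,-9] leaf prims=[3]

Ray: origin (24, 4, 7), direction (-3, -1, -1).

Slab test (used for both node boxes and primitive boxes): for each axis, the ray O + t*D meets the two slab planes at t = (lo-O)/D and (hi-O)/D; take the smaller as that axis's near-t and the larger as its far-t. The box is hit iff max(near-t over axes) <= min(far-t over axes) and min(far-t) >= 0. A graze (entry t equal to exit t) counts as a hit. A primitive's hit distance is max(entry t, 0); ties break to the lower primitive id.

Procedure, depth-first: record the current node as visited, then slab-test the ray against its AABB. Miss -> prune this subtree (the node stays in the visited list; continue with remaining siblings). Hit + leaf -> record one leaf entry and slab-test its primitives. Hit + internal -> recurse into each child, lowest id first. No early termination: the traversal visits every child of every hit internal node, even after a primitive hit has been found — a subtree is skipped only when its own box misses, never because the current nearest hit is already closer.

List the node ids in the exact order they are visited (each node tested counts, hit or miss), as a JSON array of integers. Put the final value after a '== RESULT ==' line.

Walk:
N0 x:[2,14] y:[-17,23] z:[-5,22] -> hit [2,14], descend [2, 3, 7, 8]
  N2 x:[2,10] y:[9,19] z:[-5,6] -> miss, prune
  N3 x:[31/3,14] y:[-17,-13] z:[7,16] -> miss, prune
  N7 x:[22/3,23/3] y:[5,9] z:[6,10] -> hit [22/3,23/3] leaf, test {P0@t=22/3}
  N8 x:[25/3,9] y:[21,23] z:[16,22] -> miss, prune

5 AABB tests over nodes [0, 2, 3, 7, 8]; 1 leaf entered; closest P0.

== RESULT ==
[0, 2, 3, 7, 8]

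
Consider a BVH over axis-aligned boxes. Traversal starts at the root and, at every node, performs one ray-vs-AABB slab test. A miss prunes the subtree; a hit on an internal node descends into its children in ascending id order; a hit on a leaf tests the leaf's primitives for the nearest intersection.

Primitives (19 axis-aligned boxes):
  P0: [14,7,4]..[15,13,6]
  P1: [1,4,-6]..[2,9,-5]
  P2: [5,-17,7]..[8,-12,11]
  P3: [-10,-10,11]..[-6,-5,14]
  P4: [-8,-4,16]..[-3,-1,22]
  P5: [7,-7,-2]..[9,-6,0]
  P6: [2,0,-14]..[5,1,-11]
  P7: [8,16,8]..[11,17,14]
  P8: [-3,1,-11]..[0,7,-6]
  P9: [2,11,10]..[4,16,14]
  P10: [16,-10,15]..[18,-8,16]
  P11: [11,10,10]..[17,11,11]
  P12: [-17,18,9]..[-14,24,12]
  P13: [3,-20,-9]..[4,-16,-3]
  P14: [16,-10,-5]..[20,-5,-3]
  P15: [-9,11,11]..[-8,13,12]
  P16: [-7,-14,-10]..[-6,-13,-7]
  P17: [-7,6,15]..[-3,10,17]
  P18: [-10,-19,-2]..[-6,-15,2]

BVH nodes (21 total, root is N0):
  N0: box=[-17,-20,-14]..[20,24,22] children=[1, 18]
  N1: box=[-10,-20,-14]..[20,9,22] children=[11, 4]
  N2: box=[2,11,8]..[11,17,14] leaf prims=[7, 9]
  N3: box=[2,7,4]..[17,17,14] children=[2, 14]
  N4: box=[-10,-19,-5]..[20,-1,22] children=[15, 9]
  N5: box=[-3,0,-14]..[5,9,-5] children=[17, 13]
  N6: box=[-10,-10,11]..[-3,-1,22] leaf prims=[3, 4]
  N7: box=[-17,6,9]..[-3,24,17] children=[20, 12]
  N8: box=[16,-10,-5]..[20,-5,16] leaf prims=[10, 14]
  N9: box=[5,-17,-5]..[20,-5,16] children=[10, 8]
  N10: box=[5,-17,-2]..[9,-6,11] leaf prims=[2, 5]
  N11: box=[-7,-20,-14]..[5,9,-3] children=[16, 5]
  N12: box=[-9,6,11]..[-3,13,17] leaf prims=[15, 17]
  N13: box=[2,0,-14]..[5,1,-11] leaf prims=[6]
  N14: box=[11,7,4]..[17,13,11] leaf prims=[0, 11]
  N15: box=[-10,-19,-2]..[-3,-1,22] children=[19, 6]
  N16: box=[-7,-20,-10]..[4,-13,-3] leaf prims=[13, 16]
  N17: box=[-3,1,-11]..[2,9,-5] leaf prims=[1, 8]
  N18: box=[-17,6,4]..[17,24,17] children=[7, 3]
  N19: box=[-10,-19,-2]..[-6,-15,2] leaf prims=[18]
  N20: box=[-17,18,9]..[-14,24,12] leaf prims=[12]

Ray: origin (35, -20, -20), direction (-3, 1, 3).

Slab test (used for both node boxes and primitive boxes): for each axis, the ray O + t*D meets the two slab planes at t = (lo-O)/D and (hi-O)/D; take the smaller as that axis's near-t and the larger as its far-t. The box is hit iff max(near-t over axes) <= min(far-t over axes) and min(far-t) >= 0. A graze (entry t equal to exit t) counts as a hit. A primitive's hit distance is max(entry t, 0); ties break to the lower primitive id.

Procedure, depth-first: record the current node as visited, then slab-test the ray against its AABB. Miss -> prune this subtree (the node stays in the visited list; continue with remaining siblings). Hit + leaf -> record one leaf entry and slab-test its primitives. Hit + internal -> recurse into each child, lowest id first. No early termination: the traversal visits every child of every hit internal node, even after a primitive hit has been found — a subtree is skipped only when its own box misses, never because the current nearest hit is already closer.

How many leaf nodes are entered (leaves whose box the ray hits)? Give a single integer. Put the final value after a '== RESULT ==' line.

Walk:
N0 x:[5,52/3] y:[0,44] z:[2,14] -> hit [5,14], descend [1, 18]
  N1 x:[5,15] y:[0,29] z:[2,14] -> hit [5,14], descend [4, 11]
    N4 x:[5,15] y:[1,19] z:[5,14] -> hit [5,14], descend [9, 15]
      N9 x:[5,10] y:[3,15] z:[5,12] -> hit [5,10], descend [8, 10]
        N8 x:[5,19/3] y:[10,15] z:[5,12] -> miss, prune
        N10 x:[26/3,10] y:[3,14] z:[6,31/3] -> hit [26/3,10] leaf, test {P2(miss), P5(miss)}
      N15 x:[38/3,15] y:[1,19] z:[6,14] -> hit [38/3,14], descend [6, 19]
        N6 x:[38/3,15] y:[10,19] z:[31/3,14] -> hit [38/3,14] leaf, test {P3(miss), P4(miss)}
        N19 x:[41/3,15] y:[1,5] z:[6,22/3] -> miss, prune
    N11 x:[10,14] y:[0,29] z:[2,17/3] -> miss, prune
  N18 x:[6,52/3] y:[26,44] z:[8,37/3] -> miss, prune

order=[0, 1, 4, 9, 8, 10, 15, 6, 19, 11, 18]  |boxes|=11  |leaves|=2  hit=miss

== RESULT ==
2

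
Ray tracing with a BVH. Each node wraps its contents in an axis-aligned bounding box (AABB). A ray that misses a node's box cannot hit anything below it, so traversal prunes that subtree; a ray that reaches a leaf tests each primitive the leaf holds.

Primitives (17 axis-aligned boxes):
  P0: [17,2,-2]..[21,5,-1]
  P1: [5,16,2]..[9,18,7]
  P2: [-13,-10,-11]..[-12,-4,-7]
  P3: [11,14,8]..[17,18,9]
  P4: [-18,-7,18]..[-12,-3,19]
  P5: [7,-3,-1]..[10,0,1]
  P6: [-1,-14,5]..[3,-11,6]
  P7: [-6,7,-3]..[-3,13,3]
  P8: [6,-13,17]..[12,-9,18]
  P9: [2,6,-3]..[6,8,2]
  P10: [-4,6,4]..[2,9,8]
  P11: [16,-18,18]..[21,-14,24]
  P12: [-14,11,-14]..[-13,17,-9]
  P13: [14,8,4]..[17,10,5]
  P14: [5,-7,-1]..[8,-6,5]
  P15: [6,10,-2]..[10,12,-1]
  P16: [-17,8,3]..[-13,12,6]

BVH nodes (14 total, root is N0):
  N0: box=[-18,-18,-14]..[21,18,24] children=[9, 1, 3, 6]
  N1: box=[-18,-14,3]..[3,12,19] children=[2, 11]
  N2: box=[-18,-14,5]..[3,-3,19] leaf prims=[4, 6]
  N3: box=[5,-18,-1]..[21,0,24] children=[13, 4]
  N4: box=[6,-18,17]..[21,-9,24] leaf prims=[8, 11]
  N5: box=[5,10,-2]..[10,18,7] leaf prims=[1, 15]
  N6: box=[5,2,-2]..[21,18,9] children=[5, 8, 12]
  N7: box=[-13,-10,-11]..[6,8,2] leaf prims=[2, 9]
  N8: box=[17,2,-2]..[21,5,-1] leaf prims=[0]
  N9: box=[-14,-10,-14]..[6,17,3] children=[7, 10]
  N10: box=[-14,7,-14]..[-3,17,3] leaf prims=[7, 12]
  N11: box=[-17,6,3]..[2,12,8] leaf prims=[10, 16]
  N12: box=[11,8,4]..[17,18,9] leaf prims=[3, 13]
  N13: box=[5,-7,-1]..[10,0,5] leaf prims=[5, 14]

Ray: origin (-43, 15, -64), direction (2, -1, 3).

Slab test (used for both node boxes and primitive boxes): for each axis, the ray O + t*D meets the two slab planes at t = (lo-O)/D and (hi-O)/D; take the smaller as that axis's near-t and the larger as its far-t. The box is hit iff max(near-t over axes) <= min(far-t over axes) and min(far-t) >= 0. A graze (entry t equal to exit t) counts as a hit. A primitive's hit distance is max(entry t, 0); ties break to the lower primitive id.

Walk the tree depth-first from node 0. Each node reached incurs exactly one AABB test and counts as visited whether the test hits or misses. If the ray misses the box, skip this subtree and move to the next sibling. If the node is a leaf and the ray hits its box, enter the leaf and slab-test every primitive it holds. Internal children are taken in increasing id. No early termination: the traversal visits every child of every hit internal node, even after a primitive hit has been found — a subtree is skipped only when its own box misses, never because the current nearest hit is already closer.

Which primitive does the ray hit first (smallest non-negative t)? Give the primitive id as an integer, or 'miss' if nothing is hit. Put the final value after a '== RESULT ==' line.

Trace the traversal:
N0 x:[25/2,32] y:[-3,33] z:[50/3,88/3] -> hit [50/3,88/3], descend [1, 3, 6, 9]
  N1 x:[25/2,23] y:[3,29] z:[67/3,83/3] -> hit [67/3,23], descend [2, 11]
    N2 x:[25/2,23] y:[18,29] z:[23,83/3] -> hit [23,23] leaf, test {P4(miss), P6(miss)}
    N11 x:[13,45/2] y:[3,9] z:[67/3,24] -> miss, prune
  N3 x:[24,32] y:[15,33] z:[21,88/3] -> hit [24,88/3], descend [4, 13]
    N4 x:[49/2,32] y:[24,33] z:[27,88/3] -> hit [27,88/3] leaf, test {P8@t=27, P11(miss)}
    N13 x:[24,53/2] y:[15,22] z:[21,23] -> miss, prune
  N6 x:[24,32] y:[-3,13] z:[62/3,73/3] -> miss, prune
  N9 x:[29/2,49/2] y:[-2,25] z:[50/3,67/3] -> hit [50/3,67/3], descend [7, 10]
    N7 x:[15,49/2] y:[7,25] z:[53/3,22] -> hit [53/3,22] leaf, test {P2(miss), P9(miss)}
    N10 x:[29/2,20] y:[-2,8] z:[50/3,67/3] -> miss, prune

order=[0, 1, 2, 11, 3, 4, 13, 6, 9, 7, 10]  |boxes|=11  |leaves|=3  hit=P8

== RESULT ==
8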